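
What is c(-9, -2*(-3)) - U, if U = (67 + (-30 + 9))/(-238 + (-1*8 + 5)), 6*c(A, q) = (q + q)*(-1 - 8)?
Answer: -4292/241 ≈ -17.809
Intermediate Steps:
c(A, q) = -3*q (c(A, q) = ((q + q)*(-1 - 8))/6 = ((2*q)*(-9))/6 = (-18*q)/6 = -3*q)
U = -46/241 (U = (67 - 21)/(-238 + (-8 + 5)) = 46/(-238 - 3) = 46/(-241) = 46*(-1/241) = -46/241 ≈ -0.19087)
c(-9, -2*(-3)) - U = -(-6)*(-3) - 1*(-46/241) = -3*6 + 46/241 = -18 + 46/241 = -4292/241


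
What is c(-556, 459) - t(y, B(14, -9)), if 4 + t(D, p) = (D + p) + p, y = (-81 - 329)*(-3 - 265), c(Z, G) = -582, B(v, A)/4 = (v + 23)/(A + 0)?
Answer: -993826/9 ≈ -1.1043e+5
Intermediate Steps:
B(v, A) = 4*(23 + v)/A (B(v, A) = 4*((v + 23)/(A + 0)) = 4*((23 + v)/A) = 4*(23 + v)/A)
y = 109880 (y = -410*(-268) = 109880)
t(D, p) = -4 + D + 2*p (t(D, p) = -4 + ((D + p) + p) = -4 + (D + 2*p) = -4 + D + 2*p)
c(-556, 459) - t(y, B(14, -9)) = -582 - (-4 + 109880 + 2*(4*(23 + 14)/(-9))) = -582 - (-4 + 109880 + 2*(4*(-1/9)*37)) = -582 - (-4 + 109880 + 2*(-148/9)) = -582 - (-4 + 109880 - 296/9) = -582 - 1*988588/9 = -582 - 988588/9 = -993826/9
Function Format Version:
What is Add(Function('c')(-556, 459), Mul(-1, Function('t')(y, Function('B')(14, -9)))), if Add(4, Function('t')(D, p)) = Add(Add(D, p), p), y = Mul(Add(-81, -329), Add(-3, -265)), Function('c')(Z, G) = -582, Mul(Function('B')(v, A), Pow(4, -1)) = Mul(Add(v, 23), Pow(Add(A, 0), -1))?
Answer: Rational(-993826, 9) ≈ -1.1043e+5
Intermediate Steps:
Function('B')(v, A) = Mul(4, Pow(A, -1), Add(23, v)) (Function('B')(v, A) = Mul(4, Mul(Add(v, 23), Pow(Add(A, 0), -1))) = Mul(4, Mul(Add(23, v), Pow(A, -1))) = Mul(4, Mul(Pow(A, -1), Add(23, v))) = Mul(4, Pow(A, -1), Add(23, v)))
y = 109880 (y = Mul(-410, -268) = 109880)
Function('t')(D, p) = Add(-4, D, Mul(2, p)) (Function('t')(D, p) = Add(-4, Add(Add(D, p), p)) = Add(-4, Add(D, Mul(2, p))) = Add(-4, D, Mul(2, p)))
Add(Function('c')(-556, 459), Mul(-1, Function('t')(y, Function('B')(14, -9)))) = Add(-582, Mul(-1, Add(-4, 109880, Mul(2, Mul(4, Pow(-9, -1), Add(23, 14)))))) = Add(-582, Mul(-1, Add(-4, 109880, Mul(2, Mul(4, Rational(-1, 9), 37))))) = Add(-582, Mul(-1, Add(-4, 109880, Mul(2, Rational(-148, 9))))) = Add(-582, Mul(-1, Add(-4, 109880, Rational(-296, 9)))) = Add(-582, Mul(-1, Rational(988588, 9))) = Add(-582, Rational(-988588, 9)) = Rational(-993826, 9)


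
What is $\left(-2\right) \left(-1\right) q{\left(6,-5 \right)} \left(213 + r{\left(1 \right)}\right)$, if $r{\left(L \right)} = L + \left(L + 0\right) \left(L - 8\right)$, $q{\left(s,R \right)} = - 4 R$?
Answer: $8280$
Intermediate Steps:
$r{\left(L \right)} = L + L \left(-8 + L\right)$
$\left(-2\right) \left(-1\right) q{\left(6,-5 \right)} \left(213 + r{\left(1 \right)}\right) = \left(-2\right) \left(-1\right) \left(\left(-4\right) \left(-5\right)\right) \left(213 + 1 \left(-7 + 1\right)\right) = 2 \cdot 20 \left(213 + 1 \left(-6\right)\right) = 40 \left(213 - 6\right) = 40 \cdot 207 = 8280$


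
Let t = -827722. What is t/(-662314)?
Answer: 413861/331157 ≈ 1.2497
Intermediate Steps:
t/(-662314) = -827722/(-662314) = -827722*(-1/662314) = 413861/331157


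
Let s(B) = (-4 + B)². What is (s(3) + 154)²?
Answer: 24025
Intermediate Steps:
(s(3) + 154)² = ((-4 + 3)² + 154)² = ((-1)² + 154)² = (1 + 154)² = 155² = 24025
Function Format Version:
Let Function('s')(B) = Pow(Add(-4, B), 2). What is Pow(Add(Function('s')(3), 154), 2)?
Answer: 24025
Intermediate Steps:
Pow(Add(Function('s')(3), 154), 2) = Pow(Add(Pow(Add(-4, 3), 2), 154), 2) = Pow(Add(Pow(-1, 2), 154), 2) = Pow(Add(1, 154), 2) = Pow(155, 2) = 24025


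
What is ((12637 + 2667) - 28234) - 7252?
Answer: -20182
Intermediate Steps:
((12637 + 2667) - 28234) - 7252 = (15304 - 28234) - 7252 = -12930 - 7252 = -20182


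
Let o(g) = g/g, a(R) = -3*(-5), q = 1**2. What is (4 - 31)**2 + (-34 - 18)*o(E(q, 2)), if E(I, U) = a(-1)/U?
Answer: 677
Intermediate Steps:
q = 1
a(R) = 15
E(I, U) = 15/U
o(g) = 1
(4 - 31)**2 + (-34 - 18)*o(E(q, 2)) = (4 - 31)**2 + (-34 - 18)*1 = (-27)**2 - 52*1 = 729 - 52 = 677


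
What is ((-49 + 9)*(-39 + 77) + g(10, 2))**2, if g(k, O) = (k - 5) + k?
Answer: 2265025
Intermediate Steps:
g(k, O) = -5 + 2*k (g(k, O) = (-5 + k) + k = -5 + 2*k)
((-49 + 9)*(-39 + 77) + g(10, 2))**2 = ((-49 + 9)*(-39 + 77) + (-5 + 2*10))**2 = (-40*38 + (-5 + 20))**2 = (-1520 + 15)**2 = (-1505)**2 = 2265025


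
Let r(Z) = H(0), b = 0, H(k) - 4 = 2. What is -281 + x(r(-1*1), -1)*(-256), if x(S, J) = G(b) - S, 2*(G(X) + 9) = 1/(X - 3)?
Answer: 10805/3 ≈ 3601.7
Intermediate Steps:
H(k) = 6 (H(k) = 4 + 2 = 6)
r(Z) = 6
G(X) = -9 + 1/(2*(-3 + X)) (G(X) = -9 + 1/(2*(X - 3)) = -9 + 1/(2*(-3 + X)))
x(S, J) = -55/6 - S (x(S, J) = (55 - 18*0)/(2*(-3 + 0)) - S = (½)*(55 + 0)/(-3) - S = (½)*(-⅓)*55 - S = -55/6 - S)
-281 + x(r(-1*1), -1)*(-256) = -281 + (-55/6 - 1*6)*(-256) = -281 + (-55/6 - 6)*(-256) = -281 - 91/6*(-256) = -281 + 11648/3 = 10805/3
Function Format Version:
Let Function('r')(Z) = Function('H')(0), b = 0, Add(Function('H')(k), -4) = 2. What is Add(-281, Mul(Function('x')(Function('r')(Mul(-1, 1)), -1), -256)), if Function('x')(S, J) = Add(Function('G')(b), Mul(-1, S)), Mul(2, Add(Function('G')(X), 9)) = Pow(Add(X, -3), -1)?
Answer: Rational(10805, 3) ≈ 3601.7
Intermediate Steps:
Function('H')(k) = 6 (Function('H')(k) = Add(4, 2) = 6)
Function('r')(Z) = 6
Function('G')(X) = Add(-9, Mul(Rational(1, 2), Pow(Add(-3, X), -1))) (Function('G')(X) = Add(-9, Mul(Rational(1, 2), Pow(Add(X, -3), -1))) = Add(-9, Mul(Rational(1, 2), Pow(Add(-3, X), -1))))
Function('x')(S, J) = Add(Rational(-55, 6), Mul(-1, S)) (Function('x')(S, J) = Add(Mul(Rational(1, 2), Pow(Add(-3, 0), -1), Add(55, Mul(-18, 0))), Mul(-1, S)) = Add(Mul(Rational(1, 2), Pow(-3, -1), Add(55, 0)), Mul(-1, S)) = Add(Mul(Rational(1, 2), Rational(-1, 3), 55), Mul(-1, S)) = Add(Rational(-55, 6), Mul(-1, S)))
Add(-281, Mul(Function('x')(Function('r')(Mul(-1, 1)), -1), -256)) = Add(-281, Mul(Add(Rational(-55, 6), Mul(-1, 6)), -256)) = Add(-281, Mul(Add(Rational(-55, 6), -6), -256)) = Add(-281, Mul(Rational(-91, 6), -256)) = Add(-281, Rational(11648, 3)) = Rational(10805, 3)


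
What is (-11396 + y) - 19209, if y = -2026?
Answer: -32631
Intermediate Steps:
(-11396 + y) - 19209 = (-11396 - 2026) - 19209 = -13422 - 19209 = -32631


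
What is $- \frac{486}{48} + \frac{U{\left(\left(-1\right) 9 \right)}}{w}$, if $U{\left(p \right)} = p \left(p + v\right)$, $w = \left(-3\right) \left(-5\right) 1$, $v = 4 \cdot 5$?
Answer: $- \frac{669}{40} \approx -16.725$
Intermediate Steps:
$v = 20$
$w = 15$ ($w = 15 \cdot 1 = 15$)
$U{\left(p \right)} = p \left(20 + p\right)$ ($U{\left(p \right)} = p \left(p + 20\right) = p \left(20 + p\right)$)
$- \frac{486}{48} + \frac{U{\left(\left(-1\right) 9 \right)}}{w} = - \frac{486}{48} + \frac{\left(-1\right) 9 \left(20 - 9\right)}{15} = \left(-486\right) \frac{1}{48} + - 9 \left(20 - 9\right) \frac{1}{15} = - \frac{81}{8} + \left(-9\right) 11 \cdot \frac{1}{15} = - \frac{81}{8} - \frac{33}{5} = - \frac{669}{40}$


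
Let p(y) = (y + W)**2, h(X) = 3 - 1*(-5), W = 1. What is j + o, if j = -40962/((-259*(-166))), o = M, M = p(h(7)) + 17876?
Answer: 386001148/21497 ≈ 17956.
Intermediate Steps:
h(X) = 8 (h(X) = 3 + 5 = 8)
p(y) = (1 + y)**2 (p(y) = (y + 1)**2 = (1 + y)**2)
M = 17957 (M = (1 + 8)**2 + 17876 = 9**2 + 17876 = 81 + 17876 = 17957)
o = 17957
j = -20481/21497 (j = -40962/42994 = -40962*1/42994 = -20481/21497 ≈ -0.95274)
j + o = -20481/21497 + 17957 = 386001148/21497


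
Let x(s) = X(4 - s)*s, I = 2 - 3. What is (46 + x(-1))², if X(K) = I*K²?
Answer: 5041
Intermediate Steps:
I = -1
X(K) = -K²
x(s) = -s*(4 - s)² (x(s) = (-(4 - s)²)*s = -s*(4 - s)²)
(46 + x(-1))² = (46 - 1*(-1)*(-4 - 1)²)² = (46 - 1*(-1)*(-5)²)² = (46 - 1*(-1)*25)² = (46 + 25)² = 71² = 5041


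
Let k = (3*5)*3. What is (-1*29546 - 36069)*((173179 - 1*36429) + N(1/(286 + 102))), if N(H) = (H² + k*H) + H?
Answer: -1350810089742135/150544 ≈ -8.9729e+9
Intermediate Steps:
k = 45 (k = 15*3 = 45)
N(H) = H² + 46*H (N(H) = (H² + 45*H) + H = H² + 46*H)
(-1*29546 - 36069)*((173179 - 1*36429) + N(1/(286 + 102))) = (-1*29546 - 36069)*((173179 - 1*36429) + (46 + 1/(286 + 102))/(286 + 102)) = (-29546 - 36069)*((173179 - 36429) + (46 + 1/388)/388) = -65615*(136750 + (46 + 1/388)/388) = -65615*(136750 + (1/388)*(17849/388)) = -65615*(136750 + 17849/150544) = -65615*20586909849/150544 = -1350810089742135/150544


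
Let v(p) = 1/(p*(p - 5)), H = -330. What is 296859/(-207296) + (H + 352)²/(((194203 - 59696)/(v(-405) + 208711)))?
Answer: 42323125376285327/56462595220800 ≈ 749.58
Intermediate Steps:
v(p) = 1/(p*(-5 + p))
296859/(-207296) + (H + 352)²/(((194203 - 59696)/(v(-405) + 208711))) = 296859/(-207296) + (-330 + 352)²/(((194203 - 59696)/(1/((-405)*(-5 - 405)) + 208711))) = 296859*(-1/207296) + 22²/((134507/(-1/405/(-410) + 208711))) = -296859/207296 + 484/((134507/(-1/405*(-1/410) + 208711))) = -296859/207296 + 484/((134507/(1/166050 + 208711))) = -296859/207296 + 484/((134507/(34656461551/166050))) = -296859/207296 + 484/((134507*(166050/34656461551))) = -296859/207296 + 484/(22334887350/34656461551) = -296859/207296 + 484*(34656461551/22334887350) = -296859/207296 + 8386863695342/11167443675 = 42323125376285327/56462595220800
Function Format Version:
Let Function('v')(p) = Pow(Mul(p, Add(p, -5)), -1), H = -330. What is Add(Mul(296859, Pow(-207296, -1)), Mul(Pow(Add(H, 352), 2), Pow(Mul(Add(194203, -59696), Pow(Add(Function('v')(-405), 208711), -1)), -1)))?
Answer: Rational(42323125376285327, 56462595220800) ≈ 749.58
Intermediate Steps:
Function('v')(p) = Mul(Pow(p, -1), Pow(Add(-5, p), -1)) (Function('v')(p) = Pow(Mul(p, Add(-5, p)), -1) = Mul(Pow(p, -1), Pow(Add(-5, p), -1)))
Add(Mul(296859, Pow(-207296, -1)), Mul(Pow(Add(H, 352), 2), Pow(Mul(Add(194203, -59696), Pow(Add(Function('v')(-405), 208711), -1)), -1))) = Add(Mul(296859, Pow(-207296, -1)), Mul(Pow(Add(-330, 352), 2), Pow(Mul(Add(194203, -59696), Pow(Add(Mul(Pow(-405, -1), Pow(Add(-5, -405), -1)), 208711), -1)), -1))) = Add(Mul(296859, Rational(-1, 207296)), Mul(Pow(22, 2), Pow(Mul(134507, Pow(Add(Mul(Rational(-1, 405), Pow(-410, -1)), 208711), -1)), -1))) = Add(Rational(-296859, 207296), Mul(484, Pow(Mul(134507, Pow(Add(Mul(Rational(-1, 405), Rational(-1, 410)), 208711), -1)), -1))) = Add(Rational(-296859, 207296), Mul(484, Pow(Mul(134507, Pow(Add(Rational(1, 166050), 208711), -1)), -1))) = Add(Rational(-296859, 207296), Mul(484, Pow(Mul(134507, Pow(Rational(34656461551, 166050), -1)), -1))) = Add(Rational(-296859, 207296), Mul(484, Pow(Mul(134507, Rational(166050, 34656461551)), -1))) = Add(Rational(-296859, 207296), Mul(484, Pow(Rational(22334887350, 34656461551), -1))) = Add(Rational(-296859, 207296), Mul(484, Rational(34656461551, 22334887350))) = Add(Rational(-296859, 207296), Rational(8386863695342, 11167443675)) = Rational(42323125376285327, 56462595220800)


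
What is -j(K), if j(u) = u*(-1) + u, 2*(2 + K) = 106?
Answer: 0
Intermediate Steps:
K = 51 (K = -2 + (1/2)*106 = -2 + 53 = 51)
j(u) = 0 (j(u) = -u + u = 0)
-j(K) = -1*0 = 0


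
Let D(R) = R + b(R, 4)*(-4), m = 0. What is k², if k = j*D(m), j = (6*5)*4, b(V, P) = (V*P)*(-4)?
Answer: 0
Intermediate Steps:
b(V, P) = -4*P*V (b(V, P) = (P*V)*(-4) = -4*P*V)
j = 120 (j = 30*4 = 120)
D(R) = 65*R (D(R) = R - 4*4*R*(-4) = R - 16*R*(-4) = R + 64*R = 65*R)
k = 0 (k = 120*(65*0) = 120*0 = 0)
k² = 0² = 0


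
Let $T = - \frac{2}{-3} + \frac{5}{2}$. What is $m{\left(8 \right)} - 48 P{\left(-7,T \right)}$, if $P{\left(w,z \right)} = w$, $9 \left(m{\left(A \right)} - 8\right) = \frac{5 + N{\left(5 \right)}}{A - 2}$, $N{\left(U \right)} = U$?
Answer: $\frac{9293}{27} \approx 344.19$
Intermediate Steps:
$T = \frac{19}{6}$ ($T = \left(-2\right) \left(- \frac{1}{3}\right) + 5 \cdot \frac{1}{2} = \frac{2}{3} + \frac{5}{2} = \frac{19}{6} \approx 3.1667$)
$m{\left(A \right)} = 8 + \frac{10}{9 \left(-2 + A\right)}$ ($m{\left(A \right)} = 8 + \frac{\left(5 + 5\right) \frac{1}{A - 2}}{9} = 8 + \frac{10 \frac{1}{-2 + A}}{9} = 8 + \frac{10}{9 \left(-2 + A\right)}$)
$m{\left(8 \right)} - 48 P{\left(-7,T \right)} = \frac{2 \left(-67 + 36 \cdot 8\right)}{9 \left(-2 + 8\right)} - -336 = \frac{2 \left(-67 + 288\right)}{9 \cdot 6} + 336 = \frac{2}{9} \cdot \frac{1}{6} \cdot 221 + 336 = \frac{221}{27} + 336 = \frac{9293}{27}$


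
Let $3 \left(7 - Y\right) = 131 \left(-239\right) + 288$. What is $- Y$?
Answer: $- \frac{31042}{3} \approx -10347.0$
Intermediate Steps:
$Y = \frac{31042}{3}$ ($Y = 7 - \frac{131 \left(-239\right) + 288}{3} = 7 - \frac{-31309 + 288}{3} = 7 - - \frac{31021}{3} = 7 + \frac{31021}{3} = \frac{31042}{3} \approx 10347.0$)
$- Y = \left(-1\right) \frac{31042}{3} = - \frac{31042}{3}$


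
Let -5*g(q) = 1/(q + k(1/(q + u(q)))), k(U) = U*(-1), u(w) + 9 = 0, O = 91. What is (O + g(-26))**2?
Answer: 6843591076/826281 ≈ 8282.4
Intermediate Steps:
u(w) = -9 (u(w) = -9 + 0 = -9)
k(U) = -U
g(q) = -1/(5*(q - 1/(-9 + q))) (g(q) = -1/(5*(q - 1/(q - 9))) = -1/(5*(q - 1/(-9 + q))))
(O + g(-26))**2 = (91 + (9 - 1*(-26))/(5*(-1 - 26*(-9 - 26))))**2 = (91 + (9 + 26)/(5*(-1 - 26*(-35))))**2 = (91 + (1/5)*35/(-1 + 910))**2 = (91 + (1/5)*35/909)**2 = (91 + (1/5)*(1/909)*35)**2 = (91 + 7/909)**2 = (82726/909)**2 = 6843591076/826281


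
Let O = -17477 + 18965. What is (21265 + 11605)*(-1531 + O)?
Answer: -1413410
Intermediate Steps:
O = 1488
(21265 + 11605)*(-1531 + O) = (21265 + 11605)*(-1531 + 1488) = 32870*(-43) = -1413410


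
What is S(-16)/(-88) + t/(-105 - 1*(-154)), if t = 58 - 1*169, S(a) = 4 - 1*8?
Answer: -2393/1078 ≈ -2.2199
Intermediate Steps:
S(a) = -4 (S(a) = 4 - 8 = -4)
t = -111 (t = 58 - 169 = -111)
S(-16)/(-88) + t/(-105 - 1*(-154)) = -4/(-88) - 111/(-105 - 1*(-154)) = -4*(-1/88) - 111/(-105 + 154) = 1/22 - 111/49 = -2393/1078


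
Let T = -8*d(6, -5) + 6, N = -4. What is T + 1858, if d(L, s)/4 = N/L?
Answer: 5656/3 ≈ 1885.3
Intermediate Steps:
d(L, s) = -16/L (d(L, s) = 4*(-4/L) = -16/L)
T = 82/3 (T = -(-128)/6 + 6 = -8*(-8/3) + 6 = 64/3 + 6 = 82/3 ≈ 27.333)
T + 1858 = 82/3 + 1858 = 5656/3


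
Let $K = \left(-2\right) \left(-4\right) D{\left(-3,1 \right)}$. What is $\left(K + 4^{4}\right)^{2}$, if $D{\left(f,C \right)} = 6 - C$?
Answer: $87616$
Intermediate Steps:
$K = 40$ ($K = \left(-2\right) \left(-4\right) \left(6 - 1\right) = 8 \left(6 - 1\right) = 8 \cdot 5 = 40$)
$\left(K + 4^{4}\right)^{2} = \left(40 + 4^{4}\right)^{2} = \left(40 + 256\right)^{2} = 296^{2} = 87616$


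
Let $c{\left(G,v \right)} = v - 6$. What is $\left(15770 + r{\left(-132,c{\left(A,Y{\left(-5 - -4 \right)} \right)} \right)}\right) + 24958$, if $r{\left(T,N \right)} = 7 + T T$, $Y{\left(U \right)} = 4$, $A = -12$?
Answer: $58159$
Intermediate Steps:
$c{\left(G,v \right)} = -6 + v$ ($c{\left(G,v \right)} = v - 6 = -6 + v$)
$r{\left(T,N \right)} = 7 + T^{2}$
$\left(15770 + r{\left(-132,c{\left(A,Y{\left(-5 - -4 \right)} \right)} \right)}\right) + 24958 = \left(15770 + \left(7 + \left(-132\right)^{2}\right)\right) + 24958 = \left(15770 + \left(7 + 17424\right)\right) + 24958 = \left(15770 + 17431\right) + 24958 = 33201 + 24958 = 58159$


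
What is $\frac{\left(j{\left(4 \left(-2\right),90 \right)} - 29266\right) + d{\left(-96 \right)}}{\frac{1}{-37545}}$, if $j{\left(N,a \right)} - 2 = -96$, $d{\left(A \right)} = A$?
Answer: $1105925520$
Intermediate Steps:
$j{\left(N,a \right)} = -94$ ($j{\left(N,a \right)} = 2 - 96 = -94$)
$\frac{\left(j{\left(4 \left(-2\right),90 \right)} - 29266\right) + d{\left(-96 \right)}}{\frac{1}{-37545}} = \frac{\left(-94 - 29266\right) - 96}{\frac{1}{-37545}} = \frac{-29360 - 96}{- \frac{1}{37545}} = \left(-29456\right) \left(-37545\right) = 1105925520$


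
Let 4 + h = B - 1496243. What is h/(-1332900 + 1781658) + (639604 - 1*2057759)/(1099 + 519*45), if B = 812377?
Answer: -326565879235/5486964066 ≈ -59.517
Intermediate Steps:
h = -683870 (h = -4 + (812377 - 1496243) = -4 - 683866 = -683870)
h/(-1332900 + 1781658) + (639604 - 1*2057759)/(1099 + 519*45) = -683870/(-1332900 + 1781658) + (639604 - 1*2057759)/(1099 + 519*45) = -683870/448758 + (639604 - 2057759)/(1099 + 23355) = -683870*1/448758 - 1418155/24454 = -341935/224379 - 1418155*1/24454 = -341935/224379 - 1418155/24454 = -326565879235/5486964066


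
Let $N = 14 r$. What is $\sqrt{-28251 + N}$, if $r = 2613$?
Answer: $\sqrt{8331} \approx 91.274$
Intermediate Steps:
$N = 36582$ ($N = 14 \cdot 2613 = 36582$)
$\sqrt{-28251 + N} = \sqrt{-28251 + 36582} = \sqrt{8331}$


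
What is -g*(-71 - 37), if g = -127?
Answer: -13716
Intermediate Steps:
-g*(-71 - 37) = -(-127)*(-71 - 37) = -(-127)*(-108) = -1*13716 = -13716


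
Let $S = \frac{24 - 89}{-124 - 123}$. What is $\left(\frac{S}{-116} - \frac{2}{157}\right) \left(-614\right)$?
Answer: $\frac{1594251}{173014} \approx 9.2146$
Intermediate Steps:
$S = \frac{5}{19}$ ($S = - \frac{65}{-247} = \left(-65\right) \left(- \frac{1}{247}\right) = \frac{5}{19} \approx 0.26316$)
$\left(\frac{S}{-116} - \frac{2}{157}\right) \left(-614\right) = \left(\frac{5}{19 \left(-116\right)} - \frac{2}{157}\right) \left(-614\right) = \left(\frac{5}{19} \left(- \frac{1}{116}\right) - \frac{2}{157}\right) \left(-614\right) = \left(- \frac{5}{2204} - \frac{2}{157}\right) \left(-614\right) = \left(- \frac{5193}{346028}\right) \left(-614\right) = \frac{1594251}{173014}$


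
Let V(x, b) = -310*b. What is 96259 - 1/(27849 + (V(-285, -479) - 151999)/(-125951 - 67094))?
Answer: 517499329802881/5376113714 ≈ 96259.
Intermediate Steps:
96259 - 1/(27849 + (V(-285, -479) - 151999)/(-125951 - 67094)) = 96259 - 1/(27849 + (-310*(-479) - 151999)/(-125951 - 67094)) = 96259 - 1/(27849 + (148490 - 151999)/(-193045)) = 96259 - 1/(27849 - 3509*(-1/193045)) = 96259 - 1/(27849 + 3509/193045) = 96259 - 1/5376113714/193045 = 96259 - 1*193045/5376113714 = 96259 - 193045/5376113714 = 517499329802881/5376113714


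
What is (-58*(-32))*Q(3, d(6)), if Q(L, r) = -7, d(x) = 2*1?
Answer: -12992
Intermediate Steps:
d(x) = 2
(-58*(-32))*Q(3, d(6)) = -58*(-32)*(-7) = 1856*(-7) = -12992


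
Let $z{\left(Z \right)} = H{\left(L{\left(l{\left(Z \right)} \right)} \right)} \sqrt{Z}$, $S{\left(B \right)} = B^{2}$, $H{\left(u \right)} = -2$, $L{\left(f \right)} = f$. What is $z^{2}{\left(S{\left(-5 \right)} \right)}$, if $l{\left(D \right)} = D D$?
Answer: $100$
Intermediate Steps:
$l{\left(D \right)} = D^{2}$
$z{\left(Z \right)} = - 2 \sqrt{Z}$
$z^{2}{\left(S{\left(-5 \right)} \right)} = \left(- 2 \sqrt{\left(-5\right)^{2}}\right)^{2} = \left(- 2 \sqrt{25}\right)^{2} = \left(\left(-2\right) 5\right)^{2} = \left(-10\right)^{2} = 100$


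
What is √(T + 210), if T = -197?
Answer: √13 ≈ 3.6056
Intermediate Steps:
√(T + 210) = √(-197 + 210) = √13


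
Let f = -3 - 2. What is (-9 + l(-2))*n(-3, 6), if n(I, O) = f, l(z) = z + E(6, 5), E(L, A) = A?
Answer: 30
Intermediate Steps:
f = -5
l(z) = 5 + z (l(z) = z + 5 = 5 + z)
n(I, O) = -5
(-9 + l(-2))*n(-3, 6) = (-9 + (5 - 2))*(-5) = (-9 + 3)*(-5) = -6*(-5) = 30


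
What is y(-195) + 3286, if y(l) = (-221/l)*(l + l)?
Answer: 2844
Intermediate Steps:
y(l) = -442 (y(l) = (-221/l)*(2*l) = -442)
y(-195) + 3286 = -442 + 3286 = 2844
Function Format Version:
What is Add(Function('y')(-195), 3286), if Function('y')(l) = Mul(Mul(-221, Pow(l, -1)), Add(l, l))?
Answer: 2844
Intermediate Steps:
Function('y')(l) = -442 (Function('y')(l) = Mul(Mul(-221, Pow(l, -1)), Mul(2, l)) = -442)
Add(Function('y')(-195), 3286) = Add(-442, 3286) = 2844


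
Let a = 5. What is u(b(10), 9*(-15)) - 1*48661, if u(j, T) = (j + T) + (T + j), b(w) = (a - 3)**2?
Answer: -48923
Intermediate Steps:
b(w) = 4 (b(w) = (5 - 3)**2 = 2**2 = 4)
u(j, T) = 2*T + 2*j (u(j, T) = (T + j) + (T + j) = 2*T + 2*j)
u(b(10), 9*(-15)) - 1*48661 = (2*(9*(-15)) + 2*4) - 1*48661 = (2*(-135) + 8) - 48661 = (-270 + 8) - 48661 = -262 - 48661 = -48923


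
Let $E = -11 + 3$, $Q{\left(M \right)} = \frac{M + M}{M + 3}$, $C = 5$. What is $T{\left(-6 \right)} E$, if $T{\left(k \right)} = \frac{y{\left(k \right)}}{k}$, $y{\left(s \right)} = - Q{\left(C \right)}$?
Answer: $- \frac{5}{3} \approx -1.6667$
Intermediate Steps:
$Q{\left(M \right)} = \frac{2 M}{3 + M}$
$y{\left(s \right)} = - \frac{5}{4}$ ($y{\left(s \right)} = - \frac{2 \cdot 5}{3 + 5} = - \frac{2 \cdot 5}{8} = \left(-1\right) \frac{5}{4} = - \frac{5}{4}$)
$T{\left(k \right)} = - \frac{5}{4 k}$
$E = -8$
$T{\left(-6 \right)} E = - \frac{5}{4 \left(-6\right)} \left(-8\right) = \left(- \frac{5}{4}\right) \left(- \frac{1}{6}\right) \left(-8\right) = \frac{5}{24} \left(-8\right) = - \frac{5}{3}$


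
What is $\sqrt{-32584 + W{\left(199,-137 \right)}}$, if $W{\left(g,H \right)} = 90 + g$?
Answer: $i \sqrt{32295} \approx 179.71 i$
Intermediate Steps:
$\sqrt{-32584 + W{\left(199,-137 \right)}} = \sqrt{-32584 + \left(90 + 199\right)} = \sqrt{-32584 + 289} = \sqrt{-32295} = i \sqrt{32295}$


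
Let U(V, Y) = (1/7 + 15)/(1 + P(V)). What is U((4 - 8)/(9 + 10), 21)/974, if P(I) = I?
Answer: 1007/51135 ≈ 0.019693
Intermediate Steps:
U(V, Y) = 106/(7*(1 + V)) (U(V, Y) = (1/7 + 15)/(1 + V) = (⅐ + 15)/(1 + V) = 106/(7*(1 + V)))
U((4 - 8)/(9 + 10), 21)/974 = (106/(7*(1 + (4 - 8)/(9 + 10))))/974 = (106/(7*(1 - 4/19)))*(1/974) = (106/(7*(15/19)))*(1/974) = ((106/7)*(19/15))*(1/974) = (2014/105)*(1/974) = 1007/51135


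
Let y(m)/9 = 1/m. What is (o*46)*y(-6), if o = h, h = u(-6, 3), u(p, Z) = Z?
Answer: -207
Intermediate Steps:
h = 3
y(m) = 9/m
o = 3
(o*46)*y(-6) = (3*46)*(9/(-6)) = 138*(9*(-1/6)) = 138*(-3/2) = -207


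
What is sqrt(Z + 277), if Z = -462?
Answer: I*sqrt(185) ≈ 13.601*I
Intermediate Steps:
sqrt(Z + 277) = sqrt(-462 + 277) = sqrt(-185) = I*sqrt(185)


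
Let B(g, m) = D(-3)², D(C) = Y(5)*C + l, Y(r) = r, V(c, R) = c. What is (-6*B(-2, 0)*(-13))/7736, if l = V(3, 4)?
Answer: 1404/967 ≈ 1.4519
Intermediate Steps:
l = 3
D(C) = 3 + 5*C (D(C) = 5*C + 3 = 3 + 5*C)
B(g, m) = 144 (B(g, m) = (3 + 5*(-3))² = (3 - 15)² = (-12)² = 144)
(-6*B(-2, 0)*(-13))/7736 = (-6*144*(-13))/7736 = -864*(-13)*(1/7736) = 11232*(1/7736) = 1404/967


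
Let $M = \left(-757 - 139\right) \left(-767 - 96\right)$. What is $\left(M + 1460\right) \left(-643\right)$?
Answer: $-498137244$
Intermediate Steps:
$M = 773248$ ($M = \left(-896\right) \left(-863\right) = 773248$)
$\left(M + 1460\right) \left(-643\right) = \left(773248 + 1460\right) \left(-643\right) = 774708 \left(-643\right) = -498137244$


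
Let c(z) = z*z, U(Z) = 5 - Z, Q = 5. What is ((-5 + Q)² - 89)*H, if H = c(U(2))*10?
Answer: -8010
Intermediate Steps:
c(z) = z²
H = 90 (H = (5 - 1*2)²*10 = (5 - 2)²*10 = 3²*10 = 9*10 = 90)
((-5 + Q)² - 89)*H = ((-5 + 5)² - 89)*90 = (0² - 89)*90 = (0 - 89)*90 = -89*90 = -8010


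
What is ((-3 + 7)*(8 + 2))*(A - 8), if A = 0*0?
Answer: -320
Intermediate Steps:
A = 0
((-3 + 7)*(8 + 2))*(A - 8) = ((-3 + 7)*(8 + 2))*(0 - 8) = (4*10)*(-8) = 40*(-8) = -320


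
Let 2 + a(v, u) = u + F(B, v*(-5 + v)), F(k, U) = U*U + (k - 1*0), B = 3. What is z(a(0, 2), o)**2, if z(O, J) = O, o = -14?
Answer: 9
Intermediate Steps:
F(k, U) = k + U**2 (F(k, U) = U**2 + (k + 0) = U**2 + k = k + U**2)
a(v, u) = 1 + u + v**2*(-5 + v)**2 (a(v, u) = -2 + (u + (3 + (v*(-5 + v))**2)) = -2 + (u + (3 + v**2*(-5 + v)**2)) = -2 + (3 + u + v**2*(-5 + v)**2) = 1 + u + v**2*(-5 + v)**2)
z(a(0, 2), o)**2 = (1 + 2 + 0**2*(-5 + 0)**2)**2 = (1 + 2 + 0*(-5)**2)**2 = (1 + 2 + 0*25)**2 = (1 + 2 + 0)**2 = 3**2 = 9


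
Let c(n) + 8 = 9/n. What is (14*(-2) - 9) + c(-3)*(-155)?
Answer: 1668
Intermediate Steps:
c(n) = -8 + 9/n
(14*(-2) - 9) + c(-3)*(-155) = (14*(-2) - 9) + (-8 + 9/(-3))*(-155) = (-28 - 9) + (-8 + 9*(-1/3))*(-155) = -37 + (-8 - 3)*(-155) = -37 - 11*(-155) = -37 + 1705 = 1668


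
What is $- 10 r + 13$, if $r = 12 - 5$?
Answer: $-57$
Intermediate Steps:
$r = 7$
$- 10 r + 13 = \left(-10\right) 7 + 13 = -70 + 13 = -57$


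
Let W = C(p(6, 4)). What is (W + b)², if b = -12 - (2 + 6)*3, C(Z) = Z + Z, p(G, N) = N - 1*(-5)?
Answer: 324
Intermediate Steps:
p(G, N) = 5 + N (p(G, N) = N + 5 = 5 + N)
C(Z) = 2*Z
W = 18 (W = 2*(5 + 4) = 2*9 = 18)
b = -36 (b = -12 - 8*3 = -12 - 1*24 = -12 - 24 = -36)
(W + b)² = (18 - 36)² = (-18)² = 324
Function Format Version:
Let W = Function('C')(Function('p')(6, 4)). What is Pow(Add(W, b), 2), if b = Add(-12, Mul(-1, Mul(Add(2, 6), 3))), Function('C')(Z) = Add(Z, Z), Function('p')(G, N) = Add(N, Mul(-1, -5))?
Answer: 324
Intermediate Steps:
Function('p')(G, N) = Add(5, N) (Function('p')(G, N) = Add(N, 5) = Add(5, N))
Function('C')(Z) = Mul(2, Z)
W = 18 (W = Mul(2, Add(5, 4)) = Mul(2, 9) = 18)
b = -36 (b = Add(-12, Mul(-1, Mul(8, 3))) = Add(-12, Mul(-1, 24)) = Add(-12, -24) = -36)
Pow(Add(W, b), 2) = Pow(Add(18, -36), 2) = Pow(-18, 2) = 324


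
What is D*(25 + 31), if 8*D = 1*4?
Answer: 28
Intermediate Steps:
D = ½ (D = (1*4)/8 = (⅛)*4 = ½ ≈ 0.50000)
D*(25 + 31) = (25 + 31)/2 = (½)*56 = 28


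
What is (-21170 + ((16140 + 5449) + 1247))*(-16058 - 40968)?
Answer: -95005316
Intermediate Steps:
(-21170 + ((16140 + 5449) + 1247))*(-16058 - 40968) = (-21170 + (21589 + 1247))*(-57026) = (-21170 + 22836)*(-57026) = 1666*(-57026) = -95005316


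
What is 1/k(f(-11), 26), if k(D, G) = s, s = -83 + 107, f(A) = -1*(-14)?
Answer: 1/24 ≈ 0.041667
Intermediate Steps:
f(A) = 14
s = 24
k(D, G) = 24
1/k(f(-11), 26) = 1/24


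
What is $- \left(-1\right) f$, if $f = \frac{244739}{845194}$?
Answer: $\frac{244739}{845194} \approx 0.28957$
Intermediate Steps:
$f = \frac{244739}{845194}$ ($f = 244739 \cdot \frac{1}{845194} = \frac{244739}{845194} \approx 0.28957$)
$- \left(-1\right) f = - \frac{\left(-1\right) 244739}{845194} = \left(-1\right) \left(- \frac{244739}{845194}\right) = \frac{244739}{845194}$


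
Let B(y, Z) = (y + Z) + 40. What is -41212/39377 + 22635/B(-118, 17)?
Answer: -893812327/2401997 ≈ -372.11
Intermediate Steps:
B(y, Z) = 40 + Z + y (B(y, Z) = (Z + y) + 40 = 40 + Z + y)
-41212/39377 + 22635/B(-118, 17) = -41212/39377 + 22635/(40 + 17 - 118) = -41212*1/39377 + 22635/(-61) = -41212/39377 + 22635*(-1/61) = -41212/39377 - 22635/61 = -893812327/2401997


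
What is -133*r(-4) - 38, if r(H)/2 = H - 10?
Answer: 3686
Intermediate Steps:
r(H) = -20 + 2*H (r(H) = 2*(H - 10) = 2*(-10 + H) = -20 + 2*H)
-133*r(-4) - 38 = -133*(-20 + 2*(-4)) - 38 = -133*(-20 - 8) - 38 = -133*(-28) - 38 = 3724 - 38 = 3686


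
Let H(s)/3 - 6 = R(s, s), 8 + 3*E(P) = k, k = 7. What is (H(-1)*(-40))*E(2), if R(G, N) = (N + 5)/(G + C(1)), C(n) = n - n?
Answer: 80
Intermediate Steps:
C(n) = 0
E(P) = -1/3 (E(P) = -8/3 + (1/3)*7 = -8/3 + 7/3 = -1/3)
R(G, N) = (5 + N)/G (R(G, N) = (N + 5)/(G + 0) = (5 + N)/G)
H(s) = 18 + 3*(5 + s)/s (H(s) = 18 + 3*((5 + s)/s) = 18 + 3*(5 + s)/s)
(H(-1)*(-40))*E(2) = ((21 + 15/(-1))*(-40))*(-1/3) = ((21 + 15*(-1))*(-40))*(-1/3) = ((21 - 15)*(-40))*(-1/3) = (6*(-40))*(-1/3) = -240*(-1/3) = 80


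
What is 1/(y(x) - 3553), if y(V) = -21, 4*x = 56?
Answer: -1/3574 ≈ -0.00027980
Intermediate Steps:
x = 14 (x = (¼)*56 = 14)
1/(y(x) - 3553) = 1/(-21 - 3553) = 1/(-3574) = -1/3574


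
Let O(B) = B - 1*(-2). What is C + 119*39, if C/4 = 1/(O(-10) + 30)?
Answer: 51053/11 ≈ 4641.2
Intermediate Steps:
O(B) = 2 + B (O(B) = B + 2 = 2 + B)
C = 2/11 (C = 4/((2 - 10) + 30) = 4/(-8 + 30) = 4/22 = 4*(1/22) = 2/11 ≈ 0.18182)
C + 119*39 = 2/11 + 119*39 = 2/11 + 4641 = 51053/11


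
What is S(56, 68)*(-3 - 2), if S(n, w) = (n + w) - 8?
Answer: -580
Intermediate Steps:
S(n, w) = -8 + n + w
S(56, 68)*(-3 - 2) = (-8 + 56 + 68)*(-3 - 2) = 116*(-5) = -580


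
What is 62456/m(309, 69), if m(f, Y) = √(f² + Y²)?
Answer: 31228*√11138/16707 ≈ 197.26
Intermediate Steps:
m(f, Y) = √(Y² + f²)
62456/m(309, 69) = 62456/(√(69² + 309²)) = 62456/(√(4761 + 95481)) = 62456/(√100242) = 62456/((3*√11138)) = 62456*(√11138/33414) = 31228*√11138/16707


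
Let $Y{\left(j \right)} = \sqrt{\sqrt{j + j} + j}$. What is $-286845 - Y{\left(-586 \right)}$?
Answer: $-286845 - \sqrt{-586 + 2 i \sqrt{293}} \approx -2.8685 \cdot 10^{5} - 24.218 i$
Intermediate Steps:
$Y{\left(j \right)} = \sqrt{j + \sqrt{2} \sqrt{j}}$ ($Y{\left(j \right)} = \sqrt{\sqrt{2 j} + j} = \sqrt{\sqrt{2} \sqrt{j} + j} = \sqrt{j + \sqrt{2} \sqrt{j}}$)
$-286845 - Y{\left(-586 \right)} = -286845 - \sqrt{-586 + \sqrt{2} \sqrt{-586}} = -286845 - \sqrt{-586 + \sqrt{2} i \sqrt{586}} = -286845 - \sqrt{-586 + 2 i \sqrt{293}}$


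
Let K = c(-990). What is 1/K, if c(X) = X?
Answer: -1/990 ≈ -0.0010101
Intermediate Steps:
K = -990
1/K = 1/(-990) = -1/990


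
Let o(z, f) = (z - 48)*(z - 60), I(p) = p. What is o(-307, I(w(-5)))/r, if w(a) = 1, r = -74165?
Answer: -26057/14833 ≈ -1.7567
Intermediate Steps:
o(z, f) = (-60 + z)*(-48 + z) (o(z, f) = (-48 + z)*(-60 + z) = (-60 + z)*(-48 + z))
o(-307, I(w(-5)))/r = (2880 + (-307)² - 108*(-307))/(-74165) = (2880 + 94249 + 33156)*(-1/74165) = 130285*(-1/74165) = -26057/14833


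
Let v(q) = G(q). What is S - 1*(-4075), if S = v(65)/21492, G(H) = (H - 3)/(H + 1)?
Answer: 2890136731/709236 ≈ 4075.0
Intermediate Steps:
G(H) = (-3 + H)/(1 + H)
v(q) = (-3 + q)/(1 + q)
S = 31/709236 (S = ((-3 + 65)/(1 + 65))/21492 = (62/66)*(1/21492) = ((1/66)*62)*(1/21492) = (31/33)*(1/21492) = 31/709236 ≈ 4.3709e-5)
S - 1*(-4075) = 31/709236 - 1*(-4075) = 31/709236 + 4075 = 2890136731/709236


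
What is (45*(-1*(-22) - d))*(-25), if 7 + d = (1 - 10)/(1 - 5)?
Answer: -120375/4 ≈ -30094.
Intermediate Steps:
d = -19/4 (d = -7 + (1 - 10)/(1 - 5) = -7 - 9/(-4) = -7 - 9*(-¼) = -7 + 9/4 = -19/4 ≈ -4.7500)
(45*(-1*(-22) - d))*(-25) = (45*(-1*(-22) - 1*(-19/4)))*(-25) = (45*(22 + 19/4))*(-25) = (45*(107/4))*(-25) = (4815/4)*(-25) = -120375/4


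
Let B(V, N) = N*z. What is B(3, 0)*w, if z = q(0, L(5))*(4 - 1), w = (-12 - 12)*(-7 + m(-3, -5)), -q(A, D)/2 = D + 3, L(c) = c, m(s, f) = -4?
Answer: 0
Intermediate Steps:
q(A, D) = -6 - 2*D (q(A, D) = -2*(D + 3) = -2*(3 + D) = -6 - 2*D)
w = 264 (w = (-12 - 12)*(-7 - 4) = -24*(-11) = 264)
z = -48 (z = (-6 - 2*5)*(4 - 1) = (-6 - 10)*3 = -16*3 = -48)
B(V, N) = -48*N (B(V, N) = N*(-48) = -48*N)
B(3, 0)*w = -48*0*264 = 0*264 = 0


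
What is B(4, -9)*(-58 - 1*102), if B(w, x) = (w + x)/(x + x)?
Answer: -400/9 ≈ -44.444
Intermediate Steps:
B(w, x) = (w + x)/(2*x) (B(w, x) = (w + x)/((2*x)) = (w + x)*(1/(2*x)) = (w + x)/(2*x))
B(4, -9)*(-58 - 1*102) = ((½)*(4 - 9)/(-9))*(-58 - 1*102) = ((½)*(-⅑)*(-5))*(-58 - 102) = (5/18)*(-160) = -400/9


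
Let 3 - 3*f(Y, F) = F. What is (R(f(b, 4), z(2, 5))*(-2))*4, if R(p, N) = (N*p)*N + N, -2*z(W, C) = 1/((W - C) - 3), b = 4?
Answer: -35/54 ≈ -0.64815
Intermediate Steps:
f(Y, F) = 1 - F/3
z(W, C) = -1/(2*(-3 + W - C)) (z(W, C) = -1/(2*((W - C) - 3)) = -1/(2*(-3 + W - C)))
R(p, N) = N + p*N² (R(p, N) = p*N² + N = N + p*N²)
(R(f(b, 4), z(2, 5))*(-2))*4 = (((1/(2*(3 + 5 - 1*2)))*(1 + (1/(2*(3 + 5 - 1*2)))*(1 - ⅓*4)))*(-2))*4 = (((1/(2*(3 + 5 - 2)))*(1 + (1/(2*(3 + 5 - 2)))*(1 - 4/3)))*(-2))*4 = ((((½)/6)*(1 + ((½)/6)*(-⅓)))*(-2))*4 = ((((½)*(⅙))*(1 + ((½)*(⅙))*(-⅓)))*(-2))*4 = (((1 + (1/12)*(-⅓))/12)*(-2))*4 = (((1 - 1/36)/12)*(-2))*4 = (((1/12)*(35/36))*(-2))*4 = ((35/432)*(-2))*4 = -35/216*4 = -35/54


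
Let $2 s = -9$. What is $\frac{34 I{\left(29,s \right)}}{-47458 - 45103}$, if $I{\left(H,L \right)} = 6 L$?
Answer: $\frac{918}{92561} \approx 0.0099178$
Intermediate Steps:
$s = - \frac{9}{2}$ ($s = \frac{1}{2} \left(-9\right) = - \frac{9}{2} \approx -4.5$)
$\frac{34 I{\left(29,s \right)}}{-47458 - 45103} = \frac{34 \cdot 6 \left(- \frac{9}{2}\right)}{-47458 - 45103} = \frac{34 \left(-27\right)}{-47458 - 45103} = - \frac{918}{-92561} = \left(-918\right) \left(- \frac{1}{92561}\right) = \frac{918}{92561}$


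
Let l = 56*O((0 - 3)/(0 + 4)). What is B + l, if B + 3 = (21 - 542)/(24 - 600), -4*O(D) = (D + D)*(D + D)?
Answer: -19351/576 ≈ -33.595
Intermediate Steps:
O(D) = -D**2 (O(D) = -(D + D)*(D + D)/4 = -2*D*2*D/4 = -D**2)
l = -63/2 (l = 56*(-((0 - 3)/(0 + 4))**2) = 56*(-(-3/4)**2) = 56*(-1*9/16) = 56*(-9/16) = -63/2 ≈ -31.500)
B = -1207/576 (B = -3 + (21 - 542)/(24 - 600) = -3 - 521/(-576) = -3 - 521*(-1/576) = -3 + 521/576 = -1207/576 ≈ -2.0955)
B + l = -1207/576 - 63/2 = -19351/576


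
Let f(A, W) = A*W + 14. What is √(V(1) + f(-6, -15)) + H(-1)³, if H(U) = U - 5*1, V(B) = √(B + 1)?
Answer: -216 + √(104 + √2) ≈ -205.73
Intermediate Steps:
V(B) = √(1 + B)
H(U) = -5 + U (H(U) = U - 5 = -5 + U)
f(A, W) = 14 + A*W
√(V(1) + f(-6, -15)) + H(-1)³ = √(√(1 + 1) + (14 - 6*(-15))) + (-5 - 1)³ = √(√2 + (14 + 90)) + (-6)³ = √(√2 + 104) - 216 = √(104 + √2) - 216 = -216 + √(104 + √2)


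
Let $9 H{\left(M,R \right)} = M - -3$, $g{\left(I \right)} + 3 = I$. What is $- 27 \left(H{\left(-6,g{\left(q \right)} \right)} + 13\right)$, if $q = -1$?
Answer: $-342$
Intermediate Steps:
$g{\left(I \right)} = -3 + I$
$H{\left(M,R \right)} = \frac{1}{3} + \frac{M}{9}$ ($H{\left(M,R \right)} = \frac{M - -3}{9} = \frac{M + 3}{9} = \frac{3 + M}{9} = \frac{1}{3} + \frac{M}{9}$)
$- 27 \left(H{\left(-6,g{\left(q \right)} \right)} + 13\right) = - 27 \left(\left(\frac{1}{3} + \frac{1}{9} \left(-6\right)\right) + 13\right) = - 27 \left(\left(\frac{1}{3} - \frac{2}{3}\right) + 13\right) = - 27 \left(- \frac{1}{3} + 13\right) = \left(-27\right) \frac{38}{3} = -342$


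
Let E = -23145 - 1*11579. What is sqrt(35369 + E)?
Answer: sqrt(645) ≈ 25.397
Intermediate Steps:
E = -34724 (E = -23145 - 11579 = -34724)
sqrt(35369 + E) = sqrt(35369 - 34724) = sqrt(645)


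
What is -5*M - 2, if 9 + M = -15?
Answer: 118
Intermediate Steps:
M = -24 (M = -9 - 15 = -24)
-5*M - 2 = -5*(-24) - 2 = 120 - 2 = 118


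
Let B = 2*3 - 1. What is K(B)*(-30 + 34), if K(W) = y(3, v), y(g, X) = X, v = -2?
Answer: -8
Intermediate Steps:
B = 5 (B = 6 - 1 = 5)
K(W) = -2
K(B)*(-30 + 34) = -2*(-30 + 34) = -2*4 = -8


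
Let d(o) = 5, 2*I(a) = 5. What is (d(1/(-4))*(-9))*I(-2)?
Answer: -225/2 ≈ -112.50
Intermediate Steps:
I(a) = 5/2 (I(a) = (½)*5 = 5/2)
(d(1/(-4))*(-9))*I(-2) = (5*(-9))*(5/2) = -45*5/2 = -225/2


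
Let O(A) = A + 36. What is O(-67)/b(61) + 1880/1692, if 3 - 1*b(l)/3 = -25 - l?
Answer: 797/801 ≈ 0.99501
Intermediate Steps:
b(l) = 84 + 3*l (b(l) = 9 - 3*(-25 - l) = 9 + (75 + 3*l) = 84 + 3*l)
O(A) = 36 + A
O(-67)/b(61) + 1880/1692 = (36 - 67)/(84 + 3*61) + 1880/1692 = -31/(84 + 183) + 1880*(1/1692) = -31/267 + 10/9 = 797/801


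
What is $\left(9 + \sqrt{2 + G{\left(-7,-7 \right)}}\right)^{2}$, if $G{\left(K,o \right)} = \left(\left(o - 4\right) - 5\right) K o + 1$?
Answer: $\left(9 + i \sqrt{781}\right)^{2} \approx -700.0 + 503.03 i$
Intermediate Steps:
$G{\left(K,o \right)} = 1 + K o \left(-9 + o\right)$ ($G{\left(K,o \right)} = \left(\left(-4 + o\right) - 5\right) K o + 1 = \left(-9 + o\right) K o + 1 = K \left(-9 + o\right) o + 1 = K o \left(-9 + o\right) + 1 = 1 + K o \left(-9 + o\right)$)
$\left(9 + \sqrt{2 + G{\left(-7,-7 \right)}}\right)^{2} = \left(9 + \sqrt{2 - \left(-1 + 343 + 441\right)}\right)^{2} = \left(9 + \sqrt{2 - 783}\right)^{2} = \left(9 + \sqrt{-781}\right)^{2} = \left(9 + i \sqrt{781}\right)^{2}$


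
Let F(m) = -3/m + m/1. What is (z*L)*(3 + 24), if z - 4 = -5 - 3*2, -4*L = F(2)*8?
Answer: 189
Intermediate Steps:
F(m) = m - 3/m (F(m) = -3/m + m*1 = -3/m + m = m - 3/m)
L = -1 (L = -(2 - 3/2)*8/4 = -8/8 = -¼*4 = -1)
z = -7 (z = 4 + (-5 - 3*2) = 4 + (-5 - 6) = 4 - 11 = -7)
(z*L)*(3 + 24) = (-7*(-1))*(3 + 24) = 7*27 = 189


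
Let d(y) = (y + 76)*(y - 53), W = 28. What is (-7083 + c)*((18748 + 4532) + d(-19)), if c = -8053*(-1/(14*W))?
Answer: -6636053751/49 ≈ -1.3543e+8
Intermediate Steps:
d(y) = (-53 + y)*(76 + y) (d(y) = (76 + y)*(-53 + y) = (-53 + y)*(76 + y))
c = 8053/392 (c = -8053/((2*28)*(-7)) = -8053/(56*(-7)) = -8053/(-392) = -8053*(-1/392) = 8053/392 ≈ 20.543)
(-7083 + c)*((18748 + 4532) + d(-19)) = (-7083 + 8053/392)*((18748 + 4532) + (-4028 + (-19)² + 23*(-19))) = -2768483*(23280 + (-4028 + 361 - 437))/392 = -2768483*(23280 - 4104)/392 = -2768483/392*19176 = -6636053751/49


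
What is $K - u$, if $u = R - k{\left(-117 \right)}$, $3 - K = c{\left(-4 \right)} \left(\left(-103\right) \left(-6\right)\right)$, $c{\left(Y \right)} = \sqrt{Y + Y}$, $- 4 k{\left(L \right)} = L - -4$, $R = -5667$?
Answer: $\frac{22793}{4} - 1236 i \sqrt{2} \approx 5698.3 - 1748.0 i$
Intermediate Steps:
$k{\left(L \right)} = -1 - \frac{L}{4}$ ($k{\left(L \right)} = - \frac{L - -4}{4} = - \frac{L + 4}{4} = - \frac{4 + L}{4} = -1 - \frac{L}{4}$)
$c{\left(Y \right)} = \sqrt{2} \sqrt{Y}$ ($c{\left(Y \right)} = \sqrt{2 Y} = \sqrt{2} \sqrt{Y}$)
$K = 3 - 1236 i \sqrt{2}$ ($K = 3 - \sqrt{2} \sqrt{-4} \left(\left(-103\right) \left(-6\right)\right) = 3 - \sqrt{2} \cdot 2 i 618 = 3 - 2 i \sqrt{2} \cdot 618 = 3 - 1236 i \sqrt{2} \approx 3.0 - 1748.0 i$)
$u = - \frac{22781}{4}$ ($u = -5667 - \left(-1 - - \frac{117}{4}\right) = -5667 - \left(-1 + \frac{117}{4}\right) = -5667 - \frac{113}{4} = - \frac{22781}{4} \approx -5695.3$)
$K - u = \left(3 - 1236 i \sqrt{2}\right) - - \frac{22781}{4} = \left(3 - 1236 i \sqrt{2}\right) + \frac{22781}{4} = \frac{22793}{4} - 1236 i \sqrt{2}$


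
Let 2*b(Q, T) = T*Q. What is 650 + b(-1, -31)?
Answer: 1331/2 ≈ 665.50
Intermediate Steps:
b(Q, T) = Q*T/2 (b(Q, T) = (T*Q)/2 = (Q*T)/2 = Q*T/2)
650 + b(-1, -31) = 650 + (½)*(-1)*(-31) = 650 + 31/2 = 1331/2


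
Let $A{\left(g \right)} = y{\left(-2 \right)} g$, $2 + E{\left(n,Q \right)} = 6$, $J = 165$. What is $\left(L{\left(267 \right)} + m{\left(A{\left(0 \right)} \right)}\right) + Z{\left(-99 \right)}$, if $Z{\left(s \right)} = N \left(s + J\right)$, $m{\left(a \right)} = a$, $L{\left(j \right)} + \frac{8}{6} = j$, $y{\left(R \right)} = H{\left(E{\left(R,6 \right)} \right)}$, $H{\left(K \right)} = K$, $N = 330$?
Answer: $\frac{66137}{3} \approx 22046.0$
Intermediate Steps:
$E{\left(n,Q \right)} = 4$ ($E{\left(n,Q \right)} = -2 + 6 = 4$)
$y{\left(R \right)} = 4$
$L{\left(j \right)} = - \frac{4}{3} + j$
$A{\left(g \right)} = 4 g$
$Z{\left(s \right)} = 54450 + 330 s$ ($Z{\left(s \right)} = 330 \left(s + 165\right) = 330 \left(165 + s\right) = 54450 + 330 s$)
$\left(L{\left(267 \right)} + m{\left(A{\left(0 \right)} \right)}\right) + Z{\left(-99 \right)} = \left(\left(- \frac{4}{3} + 267\right) + 4 \cdot 0\right) + \left(54450 + 330 \left(-99\right)\right) = \left(\frac{797}{3} + 0\right) + \left(54450 - 32670\right) = \frac{797}{3} + 21780 = \frac{66137}{3}$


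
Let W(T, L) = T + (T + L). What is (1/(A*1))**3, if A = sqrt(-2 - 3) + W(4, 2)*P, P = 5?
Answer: (50 + I*sqrt(5))**(-3) ≈ 7.9045e-6 - 1.0662e-6*I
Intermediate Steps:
W(T, L) = L + 2*T (W(T, L) = T + (L + T) = L + 2*T)
A = 50 + I*sqrt(5) (A = sqrt(-2 - 3) + (2 + 2*4)*5 = sqrt(-5) + (2 + 8)*5 = I*sqrt(5) + 10*5 = I*sqrt(5) + 50 = 50 + I*sqrt(5) ≈ 50.0 + 2.2361*I)
(1/(A*1))**3 = (1/((50 + I*sqrt(5))*1))**3 = (1/(50 + I*sqrt(5)))**3 = (50 + I*sqrt(5))**(-3)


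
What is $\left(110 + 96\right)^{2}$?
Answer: $42436$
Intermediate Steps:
$\left(110 + 96\right)^{2} = 206^{2} = 42436$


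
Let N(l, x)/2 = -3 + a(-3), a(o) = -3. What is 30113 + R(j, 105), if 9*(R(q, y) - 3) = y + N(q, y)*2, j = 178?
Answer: 30125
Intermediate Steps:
N(l, x) = -12 (N(l, x) = 2*(-3 - 3) = 2*(-6) = -12)
R(q, y) = ⅓ + y/9 (R(q, y) = 3 + (y - 12*2)/9 = 3 + (y - 24)/9 = 3 + (-24 + y)/9 = 3 + (-8/3 + y/9) = ⅓ + y/9)
30113 + R(j, 105) = 30113 + (⅓ + (⅑)*105) = 30113 + (⅓ + 35/3) = 30113 + 12 = 30125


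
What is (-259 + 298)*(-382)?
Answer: -14898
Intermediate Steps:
(-259 + 298)*(-382) = 39*(-382) = -14898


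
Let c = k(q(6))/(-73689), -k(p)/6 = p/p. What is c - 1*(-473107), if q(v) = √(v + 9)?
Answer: 11620927243/24563 ≈ 4.7311e+5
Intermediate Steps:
q(v) = √(9 + v)
k(p) = -6 (k(p) = -6*p/p = -6*1 = -6)
c = 2/24563 (c = -6/(-73689) = -6*(-1/73689) = 2/24563 ≈ 8.1423e-5)
c - 1*(-473107) = 2/24563 - 1*(-473107) = 2/24563 + 473107 = 11620927243/24563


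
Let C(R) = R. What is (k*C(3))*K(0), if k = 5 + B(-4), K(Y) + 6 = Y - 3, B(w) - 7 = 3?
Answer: -405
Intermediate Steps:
B(w) = 10 (B(w) = 7 + 3 = 10)
K(Y) = -9 + Y (K(Y) = -6 + (Y - 3) = -6 + (-3 + Y) = -9 + Y)
k = 15 (k = 5 + 10 = 15)
(k*C(3))*K(0) = (15*3)*(-9 + 0) = 45*(-9) = -405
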